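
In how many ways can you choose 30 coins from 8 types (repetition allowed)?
C(30+8-1, 8-1) = C(37, 7) = 10295472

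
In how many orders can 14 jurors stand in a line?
14! = 87178291200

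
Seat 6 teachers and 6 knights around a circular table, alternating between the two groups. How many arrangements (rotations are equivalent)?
Fix one of the teachers: (6-1)! ways for the remaining teachers, × 6! ways for the knights = 120 × 720 = 86400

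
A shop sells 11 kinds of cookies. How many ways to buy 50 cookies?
C(50+11-1, 11-1) = C(60, 10) = 75394027566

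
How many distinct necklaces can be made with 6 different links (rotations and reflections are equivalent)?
(6-1)!/2 = 120/2 = 60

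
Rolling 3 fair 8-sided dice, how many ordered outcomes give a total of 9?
Coefficient of x^9 in (x + x² + ... + x^8)^3. By inclusion-exclusion on dice exceeding 8: Σ_j (-1)^j C(3,j)·C(9-1-8j, 2) = C(3,0)·C(8,2) = 1·28 = 28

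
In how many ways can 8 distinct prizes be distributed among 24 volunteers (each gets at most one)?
P(24,8) = 24!/(24-8)! = 29654190720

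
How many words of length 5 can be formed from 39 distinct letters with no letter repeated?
P(39,5) = 39!/(39-5)! = 69090840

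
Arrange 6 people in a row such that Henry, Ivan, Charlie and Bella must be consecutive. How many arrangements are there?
Treat the 4 as one block: (6-4+1)! × 4! = 6 × 24 = 144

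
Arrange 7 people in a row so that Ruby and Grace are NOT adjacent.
Total - adjacent = 7! - (7-1)!×2 = 5040 - 1440 = 3600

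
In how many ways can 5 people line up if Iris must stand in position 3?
Fix one position: (5-1)! = 24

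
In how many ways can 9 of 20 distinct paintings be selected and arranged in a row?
P(20,9) = 20!/(20-9)! = 60949324800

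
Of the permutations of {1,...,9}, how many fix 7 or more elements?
Exactly j fixed points: C(9,j)·!(9-j); sum over j ≥ 7 (derangement numbers via !m = (m-1)·(!(m-1) + !(m-2)): !0..!2 = 1, 0, 1). Σ_{j=7}^{9} C(9,j)·!(9-j) = C(9,7)·!2 + C(9,8)·!1 + C(9,9)·!0 = 36·1 + 9·0 + 1·1 = 37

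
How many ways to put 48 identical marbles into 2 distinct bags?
C(48+2-1, 2-1) = C(49, 1) = 49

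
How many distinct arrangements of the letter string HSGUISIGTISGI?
13! / (1! × 3! × 3! × 1! × 1! × 4!) = 7207200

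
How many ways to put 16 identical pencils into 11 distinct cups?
C(16+11-1, 11-1) = C(26, 10) = 5311735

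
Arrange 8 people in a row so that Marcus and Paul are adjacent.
Treat as block: (8-1)! × 2! = 5040 × 2 = 10080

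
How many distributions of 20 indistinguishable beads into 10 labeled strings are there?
C(20+10-1, 10-1) = C(29, 9) = 10015005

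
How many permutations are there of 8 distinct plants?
8! = 40320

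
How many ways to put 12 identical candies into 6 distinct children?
C(12+6-1, 6-1) = C(17, 5) = 6188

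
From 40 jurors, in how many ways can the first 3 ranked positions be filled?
P(40,3) = 40!/(40-3)! = 59280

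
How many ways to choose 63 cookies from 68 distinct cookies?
C(68,63) = 68!/(63!×5!) = 10424128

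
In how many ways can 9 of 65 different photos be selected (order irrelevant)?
C(65,9) = 65!/(9!×56!) = 31966749880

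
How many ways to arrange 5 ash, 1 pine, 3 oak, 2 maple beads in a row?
11! / (5! × 1! × 3! × 2!) = 27720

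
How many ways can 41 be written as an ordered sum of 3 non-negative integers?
C(41+3-1, 3-1) = C(43, 2) = 903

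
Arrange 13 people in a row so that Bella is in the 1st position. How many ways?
Fix one position: (13-1)! = 479001600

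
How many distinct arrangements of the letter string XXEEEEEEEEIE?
12! / (1! × 9! × 2!) = 660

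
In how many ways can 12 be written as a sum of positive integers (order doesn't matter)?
Pentagonal recurrence p(n) = p(n-1) + p(n-2) - p(n-5) - p(n-7) + p(n-12) + p(n-15) - ... gives p(0..11) = 1, 1, 2, 3, 5, 7, 11, 15, 22, 30, 42, 56. p(12) = p(11) + p(10) - p(7) - p(5) + p(0) = 56 + 42 - 15 - 7 + 1 = 77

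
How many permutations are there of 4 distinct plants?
4! = 24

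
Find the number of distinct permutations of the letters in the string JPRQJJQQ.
8! / (1! × 3! × 1! × 3!) = 1120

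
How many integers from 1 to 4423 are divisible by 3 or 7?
⌊4423/3⌋ + ⌊4423/7⌋ - ⌊4423/21⌋ = 1474 + 631 - 210 = 1895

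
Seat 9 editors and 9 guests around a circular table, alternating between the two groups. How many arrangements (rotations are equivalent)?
Fix one of the editors: (9-1)! ways for the remaining editors, × 9! ways for the guests = 40320 × 362880 = 14631321600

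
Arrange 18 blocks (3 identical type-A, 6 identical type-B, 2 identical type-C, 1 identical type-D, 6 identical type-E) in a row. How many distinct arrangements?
18! / (3! × 6! × 2! × 1! × 6!) = 1029188160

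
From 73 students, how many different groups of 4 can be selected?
C(73,4) = 73!/(4!×69!) = 1088430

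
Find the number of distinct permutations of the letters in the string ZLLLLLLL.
8! / (1! × 7!) = 8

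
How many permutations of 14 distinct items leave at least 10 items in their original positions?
Exactly j fixed points: C(14,j)·!(14-j); sum over j ≥ 10 (derangement numbers via !m = (m-1)·(!(m-1) + !(m-2)): !0..!4 = 1, 0, 1, 2, 9). Σ_{j=10}^{14} C(14,j)·!(14-j) = C(14,10)·!4 + C(14,11)·!3 + C(14,12)·!2 + C(14,13)·!1 + C(14,14)·!0 = 1001·9 + 364·2 + 91·1 + 14·0 + 1·1 = 9829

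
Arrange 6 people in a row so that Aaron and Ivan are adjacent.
Treat as block: (6-1)! × 2! = 120 × 2 = 240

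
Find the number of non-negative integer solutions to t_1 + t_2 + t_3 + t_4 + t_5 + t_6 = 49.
C(49+6-1, 6-1) = C(54, 5) = 3162510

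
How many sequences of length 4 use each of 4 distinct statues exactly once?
4! = 24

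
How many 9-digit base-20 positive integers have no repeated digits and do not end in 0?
Last digit: 19 nonzero choices. First digit: 18 (nonzero, ≠last). Middle 7: P(18,7) = 160392960. Total = 54854392320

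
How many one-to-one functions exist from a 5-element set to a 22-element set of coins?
P(22,5) = 22!/(22-5)! = 3160080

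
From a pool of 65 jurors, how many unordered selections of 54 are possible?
C(65,54) = 65!/(54!×11!) = 895068996640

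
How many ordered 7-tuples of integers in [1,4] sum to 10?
Coefficient of x^10 in (x + x² + ... + x^4)^7. By inclusion-exclusion on dice exceeding 4: Σ_j (-1)^j C(7,j)·C(10-1-4j, 6) = C(7,0)·C(9,6) = 1·84 = 84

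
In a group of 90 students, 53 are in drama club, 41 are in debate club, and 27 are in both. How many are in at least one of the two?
|A∪B| = |A| + |B| - |A∩B| = 53 + 41 - 27 = 67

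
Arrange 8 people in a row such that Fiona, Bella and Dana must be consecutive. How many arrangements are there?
Treat the 3 as one block: (8-3+1)! × 3! = 720 × 6 = 4320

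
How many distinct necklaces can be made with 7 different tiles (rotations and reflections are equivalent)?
(7-1)!/2 = 720/2 = 360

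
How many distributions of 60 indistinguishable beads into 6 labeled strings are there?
C(60+6-1, 6-1) = C(65, 5) = 8259888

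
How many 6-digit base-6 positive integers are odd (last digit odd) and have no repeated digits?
Last∈{1,3,5}. Last=0: 0. Last nonzero: 3×4×P(4,4) = 288. Total = 288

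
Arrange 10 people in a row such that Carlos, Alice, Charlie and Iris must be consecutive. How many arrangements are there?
Treat the 4 as one block: (10-4+1)! × 4! = 5040 × 24 = 120960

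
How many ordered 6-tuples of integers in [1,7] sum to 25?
Coefficient of x^25 in (x + x² + ... + x^7)^6. By inclusion-exclusion on dice exceeding 7: Σ_j (-1)^j C(6,j)·C(25-1-7j, 5) = C(6,0)·C(24,5) - C(6,1)·C(17,5) + C(6,2)·C(10,5) = 1·42504 - 6·6188 + 15·252 = 9156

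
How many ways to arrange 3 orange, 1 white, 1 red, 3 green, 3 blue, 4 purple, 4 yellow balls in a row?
19! / (3! × 1! × 1! × 3! × 3! × 4! × 4!) = 977728752000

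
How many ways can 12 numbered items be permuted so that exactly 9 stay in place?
Choose the 9 fixed points C(12,9) = 220, derange the rest: !3 = Σ_{j=0}^{3} (-1)^j·3!/j! = 6 - 6 + 3 - 1 = 2. Product = 220 × 2 = 440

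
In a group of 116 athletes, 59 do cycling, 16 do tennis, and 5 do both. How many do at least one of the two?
|A∪B| = |A| + |B| - |A∩B| = 59 + 16 - 5 = 70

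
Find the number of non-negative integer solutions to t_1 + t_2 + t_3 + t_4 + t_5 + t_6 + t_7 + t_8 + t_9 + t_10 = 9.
C(9+10-1, 10-1) = C(18, 9) = 48620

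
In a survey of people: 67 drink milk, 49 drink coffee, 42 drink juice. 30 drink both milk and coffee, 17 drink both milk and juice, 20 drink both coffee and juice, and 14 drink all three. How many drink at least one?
|A∪B∪C| = 67+49+42-30-17-20+14 = 105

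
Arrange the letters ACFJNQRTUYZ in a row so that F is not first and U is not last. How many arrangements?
By inclusion-exclusion: 11! - 2×(11-1)! + (11-2)! = 39916800 - 7257600 + 362880 = 33022080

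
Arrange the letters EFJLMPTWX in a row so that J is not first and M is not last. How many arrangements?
By inclusion-exclusion: 9! - 2×(9-1)! + (9-2)! = 362880 - 80640 + 5040 = 287280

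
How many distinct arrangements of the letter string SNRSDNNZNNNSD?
13! / (1! × 1! × 3! × 2! × 6!) = 720720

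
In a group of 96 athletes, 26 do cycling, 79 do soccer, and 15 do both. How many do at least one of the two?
|A∪B| = |A| + |B| - |A∩B| = 26 + 79 - 15 = 90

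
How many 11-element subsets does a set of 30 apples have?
C(30,11) = 30!/(11!×19!) = 54627300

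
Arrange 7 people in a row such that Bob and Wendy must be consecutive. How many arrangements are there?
Treat the 2 as one block: (7-2+1)! × 2! = 720 × 2 = 1440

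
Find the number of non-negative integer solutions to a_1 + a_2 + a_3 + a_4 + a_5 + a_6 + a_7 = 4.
C(4+7-1, 7-1) = C(10, 6) = 210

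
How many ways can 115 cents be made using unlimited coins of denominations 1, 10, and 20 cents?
Coefficient of x^115 in 1/(1-x^1) · 1/(1-x^10) · 1/(1-x^20). Case on j = number of 20-cent coins (j = 0..5); remainder r = 115 - 20j is made from {1,10} in ⌊r/10⌋+1 ways. r = 115, 95, 75, 55, 35, 15 → 12 + 10 + 8 + 6 + 4 + 2 = 42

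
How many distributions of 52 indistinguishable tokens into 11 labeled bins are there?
C(52+11-1, 11-1) = C(62, 10) = 107518933731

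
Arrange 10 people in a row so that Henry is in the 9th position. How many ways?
Fix one position: (10-1)! = 362880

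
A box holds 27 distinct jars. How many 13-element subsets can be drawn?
C(27,13) = 27!/(13!×14!) = 20058300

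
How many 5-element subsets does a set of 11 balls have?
C(11,5) = 11!/(5!×6!) = 462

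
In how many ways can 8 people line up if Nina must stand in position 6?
Fix one position: (8-1)! = 5040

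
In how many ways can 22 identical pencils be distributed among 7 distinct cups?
C(22+7-1, 7-1) = C(28, 6) = 376740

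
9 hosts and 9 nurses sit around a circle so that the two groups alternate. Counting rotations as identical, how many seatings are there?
Fix one of the hosts: (9-1)! ways for the remaining hosts, × 9! ways for the nurses = 40320 × 362880 = 14631321600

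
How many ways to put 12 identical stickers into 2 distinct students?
C(12+2-1, 2-1) = C(13, 1) = 13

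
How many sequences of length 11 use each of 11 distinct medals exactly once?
11! = 39916800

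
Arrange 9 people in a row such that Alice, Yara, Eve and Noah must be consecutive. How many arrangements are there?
Treat the 4 as one block: (9-4+1)! × 4! = 720 × 24 = 17280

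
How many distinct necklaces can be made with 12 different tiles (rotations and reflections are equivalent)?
(12-1)!/2 = 39916800/2 = 19958400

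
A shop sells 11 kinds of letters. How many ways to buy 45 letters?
C(45+11-1, 11-1) = C(55, 10) = 29248649430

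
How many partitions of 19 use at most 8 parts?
By conjugation, equals partitions of 19 into parts ≤ 8. Let r_j(i) = number of partitions of i into parts ≤ j, for i = 0..19. r_1(i) = 1 for all i; r_j(i) = r_{j-1}(i) + r_j(i-j). Rows j = 2..8: ≤2: 1 1 2 2 3 3 4 4 5 5 6 6 7 7 8 8 9 9 10 10; ≤3: 1 1 2 3 4 5 7 8 10 12 14 16 19 21 24 27 30 33 37 40; ≤4: 1 1 2 3 5 6 9 11 15 18 23 27 34 39 47 54 64 72 84 94; ≤5: 1 1 2 3 5 7 10 13 18 23 30 37 47 57 70 84 101 119 141 164; ≤6: 1 1 2 3 5 7 11 14 20 26 35 44 58 71 90 110 136 163 199 235; ≤7: 1 1 2 3 5 7 11 15 21 28 38 49 65 82 105 131 164 201 248 300; ≤8: 1 1 2 3 5 7 11 15 22 29 40 52 70 89 116 146 186 230 288 352. r_8(19) = 352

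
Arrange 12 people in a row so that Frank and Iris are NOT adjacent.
Total - adjacent = 12! - (12-1)!×2 = 479001600 - 79833600 = 399168000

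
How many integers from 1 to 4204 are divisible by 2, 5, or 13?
⌊4204/2⌋+⌊4204/5⌋+⌊4204/13⌋ - ⌊4204/10⌋-⌊4204/26⌋-⌊4204/65⌋ + ⌊4204/130⌋ = 2102+840+323 - 420-161-64 + 32 = 2652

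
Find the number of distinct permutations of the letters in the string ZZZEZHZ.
7! / (5! × 1! × 1!) = 42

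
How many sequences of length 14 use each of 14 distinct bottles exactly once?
14! = 87178291200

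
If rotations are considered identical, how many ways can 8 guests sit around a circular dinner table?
Circular: fix one position, arrange the rest. (8-1)! = 5040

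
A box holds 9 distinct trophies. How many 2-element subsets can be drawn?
C(9,2) = 9!/(2!×7!) = 36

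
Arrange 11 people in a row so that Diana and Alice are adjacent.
Treat as block: (11-1)! × 2! = 3628800 × 2 = 7257600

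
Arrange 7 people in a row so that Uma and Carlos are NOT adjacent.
Total - adjacent = 7! - (7-1)!×2 = 5040 - 1440 = 3600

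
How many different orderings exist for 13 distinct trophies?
13! = 6227020800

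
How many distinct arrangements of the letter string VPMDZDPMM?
9! / (1! × 3! × 1! × 2! × 2!) = 15120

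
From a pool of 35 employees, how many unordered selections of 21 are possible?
C(35,21) = 35!/(21!×14!) = 2319959400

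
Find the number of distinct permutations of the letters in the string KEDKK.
5! / (1! × 3! × 1!) = 20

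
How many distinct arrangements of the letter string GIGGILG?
7! / (1! × 4! × 2!) = 105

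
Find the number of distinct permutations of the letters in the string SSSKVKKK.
8! / (3! × 4! × 1!) = 280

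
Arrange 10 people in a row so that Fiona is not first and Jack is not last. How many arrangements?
By inclusion-exclusion: 10! - 2×(10-1)! + (10-2)! = 3628800 - 725760 + 40320 = 2943360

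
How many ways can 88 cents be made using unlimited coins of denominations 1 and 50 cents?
Coefficient of x^88 in 1/(1-x^1) · 1/(1-x^50). Use j coins of 50 for j = 0..⌊88/50⌋ = 1, the rest in 1s: 1 + 1 = 2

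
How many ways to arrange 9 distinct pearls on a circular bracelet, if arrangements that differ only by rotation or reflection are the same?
(9-1)!/2 = 40320/2 = 20160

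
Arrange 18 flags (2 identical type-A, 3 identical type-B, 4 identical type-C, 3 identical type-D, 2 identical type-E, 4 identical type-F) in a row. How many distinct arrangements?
18! / (2! × 3! × 4! × 3! × 2! × 4!) = 77189112000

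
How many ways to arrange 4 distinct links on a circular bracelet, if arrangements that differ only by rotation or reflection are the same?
(4-1)!/2 = 6/2 = 3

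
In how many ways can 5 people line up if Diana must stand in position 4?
Fix one position: (5-1)! = 24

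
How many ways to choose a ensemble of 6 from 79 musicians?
C(79,6) = 79!/(6!×73!) = 277962685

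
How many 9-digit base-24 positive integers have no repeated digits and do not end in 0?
Last digit: 23 nonzero choices. First digit: 22 (nonzero, ≠last). Middle 7: P(22,7) = 859541760. Total = 434928130560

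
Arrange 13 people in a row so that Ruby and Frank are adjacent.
Treat as block: (13-1)! × 2! = 479001600 × 2 = 958003200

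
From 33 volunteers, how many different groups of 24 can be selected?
C(33,24) = 33!/(24!×9!) = 38567100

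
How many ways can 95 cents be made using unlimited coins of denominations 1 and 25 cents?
Coefficient of x^95 in 1/(1-x^1) · 1/(1-x^25). Use j coins of 25 for j = 0..⌊95/25⌋ = 3, the rest in 1s: 3 + 1 = 4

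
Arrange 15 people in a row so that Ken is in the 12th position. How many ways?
Fix one position: (15-1)! = 87178291200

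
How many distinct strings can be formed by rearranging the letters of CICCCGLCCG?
10! / (2! × 1! × 6! × 1!) = 2520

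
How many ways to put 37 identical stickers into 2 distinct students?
C(37+2-1, 2-1) = C(38, 1) = 38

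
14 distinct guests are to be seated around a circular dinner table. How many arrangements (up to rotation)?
Circular: fix one position, arrange the rest. (14-1)! = 6227020800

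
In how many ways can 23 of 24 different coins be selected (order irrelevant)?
C(24,23) = 24!/(23!×1!) = 24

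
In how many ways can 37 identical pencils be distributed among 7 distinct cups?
C(37+7-1, 7-1) = C(43, 6) = 6096454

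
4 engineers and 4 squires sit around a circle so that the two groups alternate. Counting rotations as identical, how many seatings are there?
Fix one of the engineers: (4-1)! ways for the remaining engineers, × 4! ways for the squires = 6 × 24 = 144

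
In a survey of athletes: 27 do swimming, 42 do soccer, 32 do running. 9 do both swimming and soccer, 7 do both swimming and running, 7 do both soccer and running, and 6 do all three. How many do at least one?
|A∪B∪C| = 27+42+32-9-7-7+6 = 84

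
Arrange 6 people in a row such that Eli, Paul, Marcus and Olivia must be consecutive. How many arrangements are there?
Treat the 4 as one block: (6-4+1)! × 4! = 6 × 24 = 144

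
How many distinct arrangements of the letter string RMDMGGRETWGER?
13! / (3! × 1! × 2! × 2! × 1! × 3! × 1!) = 43243200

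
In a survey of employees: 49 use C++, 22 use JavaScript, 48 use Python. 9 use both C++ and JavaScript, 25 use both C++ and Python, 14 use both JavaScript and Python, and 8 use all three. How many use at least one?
|A∪B∪C| = 49+22+48-9-25-14+8 = 79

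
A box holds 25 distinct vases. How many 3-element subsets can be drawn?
C(25,3) = 25!/(3!×22!) = 2300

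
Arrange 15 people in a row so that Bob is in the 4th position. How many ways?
Fix one position: (15-1)! = 87178291200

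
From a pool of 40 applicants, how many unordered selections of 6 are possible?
C(40,6) = 40!/(6!×34!) = 3838380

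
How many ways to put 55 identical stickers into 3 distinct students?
C(55+3-1, 3-1) = C(57, 2) = 1596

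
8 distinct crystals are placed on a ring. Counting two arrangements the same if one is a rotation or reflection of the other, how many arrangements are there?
(8-1)!/2 = 5040/2 = 2520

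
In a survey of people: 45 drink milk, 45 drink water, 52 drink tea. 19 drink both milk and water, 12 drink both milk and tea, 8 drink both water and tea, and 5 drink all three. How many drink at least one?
|A∪B∪C| = 45+45+52-19-12-8+5 = 108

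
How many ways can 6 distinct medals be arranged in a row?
6! = 720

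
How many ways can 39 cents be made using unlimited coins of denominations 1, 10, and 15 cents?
Coefficient of x^39 in 1/(1-x^1) · 1/(1-x^10) · 1/(1-x^15). Case on j = number of 15-cent coins (j = 0..2); remainder r = 39 - 15j is made from {1,10} in ⌊r/10⌋+1 ways. r = 39, 24, 9 → 4 + 3 + 1 = 8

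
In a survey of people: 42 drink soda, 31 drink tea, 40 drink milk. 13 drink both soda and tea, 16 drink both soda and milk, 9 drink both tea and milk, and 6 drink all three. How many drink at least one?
|A∪B∪C| = 42+31+40-13-16-9+6 = 81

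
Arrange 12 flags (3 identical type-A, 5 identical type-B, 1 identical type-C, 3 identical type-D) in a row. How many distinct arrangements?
12! / (3! × 5! × 1! × 3!) = 110880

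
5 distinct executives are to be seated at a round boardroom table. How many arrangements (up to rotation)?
Circular: fix one position, arrange the rest. (5-1)! = 24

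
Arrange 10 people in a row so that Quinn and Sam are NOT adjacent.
Total - adjacent = 10! - (10-1)!×2 = 3628800 - 725760 = 2903040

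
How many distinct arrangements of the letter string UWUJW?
5! / (1! × 2! × 2!) = 30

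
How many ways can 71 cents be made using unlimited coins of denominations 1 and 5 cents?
Coefficient of x^71 in 1/(1-x^1) · 1/(1-x^5). Use j coins of 5 for j = 0..⌊71/5⌋ = 14, the rest in 1s: 14 + 1 = 15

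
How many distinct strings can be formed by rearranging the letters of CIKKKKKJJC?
10! / (5! × 1! × 2! × 2!) = 7560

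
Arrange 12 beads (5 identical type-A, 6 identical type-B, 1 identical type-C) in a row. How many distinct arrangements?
12! / (5! × 6! × 1!) = 5544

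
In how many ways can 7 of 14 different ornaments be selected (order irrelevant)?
C(14,7) = 14!/(7!×7!) = 3432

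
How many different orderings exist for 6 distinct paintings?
6! = 720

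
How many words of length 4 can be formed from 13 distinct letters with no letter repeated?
P(13,4) = 13!/(13-4)! = 17160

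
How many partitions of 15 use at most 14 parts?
By conjugation, equals partitions of 15 into parts ≤ 14. Let r_j(i) = number of partitions of i into parts ≤ j, for i = 0..15. r_1(i) = 1 for all i; r_j(i) = r_{j-1}(i) + r_j(i-j). Rows j = 2..14: ≤2: 1 1 2 2 3 3 4 4 5 5 6 6 7 7 8 8; ≤3: 1 1 2 3 4 5 7 8 10 12 14 16 19 21 24 27; ≤4: 1 1 2 3 5 6 9 11 15 18 23 27 34 39 47 54; ≤5: 1 1 2 3 5 7 10 13 18 23 30 37 47 57 70 84; ≤6: 1 1 2 3 5 7 11 14 20 26 35 44 58 71 90 110; ≤7: 1 1 2 3 5 7 11 15 21 28 38 49 65 82 105 131; ≤8: 1 1 2 3 5 7 11 15 22 29 40 52 70 89 116 146; ≤9: 1 1 2 3 5 7 11 15 22 30 41 54 73 94 123 157; ≤10: 1 1 2 3 5 7 11 15 22 30 42 55 75 97 128 164; ≤11: 1 1 2 3 5 7 11 15 22 30 42 56 76 99 131 169; ≤12: 1 1 2 3 5 7 11 15 22 30 42 56 77 100 133 172; ≤13: 1 1 2 3 5 7 11 15 22 30 42 56 77 101 134 174; ≤14: 1 1 2 3 5 7 11 15 22 30 42 56 77 101 135 175. r_14(15) = 175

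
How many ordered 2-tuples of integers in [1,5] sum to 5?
Coefficient of x^5 in (x + x² + ... + x^5)^2. By inclusion-exclusion on dice exceeding 5: Σ_j (-1)^j C(2,j)·C(5-1-5j, 1) = C(2,0)·C(4,1) = 1·4 = 4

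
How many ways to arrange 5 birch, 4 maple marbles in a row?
9! / (5! × 4!) = 126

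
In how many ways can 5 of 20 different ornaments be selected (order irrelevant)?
C(20,5) = 20!/(5!×15!) = 15504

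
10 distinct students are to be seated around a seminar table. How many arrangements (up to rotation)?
Circular: fix one position, arrange the rest. (10-1)! = 362880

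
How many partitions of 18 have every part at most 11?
Let r_j(i) = number of partitions of i into parts ≤ j, for i = 0..18. r_1(i) = 1 for all i; r_j(i) = r_{j-1}(i) + r_j(i-j). Rows j = 2..11: ≤2: 1 1 2 2 3 3 4 4 5 5 6 6 7 7 8 8 9 9 10; ≤3: 1 1 2 3 4 5 7 8 10 12 14 16 19 21 24 27 30 33 37; ≤4: 1 1 2 3 5 6 9 11 15 18 23 27 34 39 47 54 64 72 84; ≤5: 1 1 2 3 5 7 10 13 18 23 30 37 47 57 70 84 101 119 141; ≤6: 1 1 2 3 5 7 11 14 20 26 35 44 58 71 90 110 136 163 199; ≤7: 1 1 2 3 5 7 11 15 21 28 38 49 65 82 105 131 164 201 248; ≤8: 1 1 2 3 5 7 11 15 22 29 40 52 70 89 116 146 186 230 288; ≤9: 1 1 2 3 5 7 11 15 22 30 41 54 73 94 123 157 201 252 318; ≤10: 1 1 2 3 5 7 11 15 22 30 42 55 75 97 128 164 212 267 340; ≤11: 1 1 2 3 5 7 11 15 22 30 42 56 76 99 131 169 219 278 355. r_11(18) = 355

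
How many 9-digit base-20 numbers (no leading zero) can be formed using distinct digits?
First digit: 19 choices (nonzero). Then descending: 19 × 19 × 18 × 17 × 16 × 15 × 14 × 13 × 12 = 57901858560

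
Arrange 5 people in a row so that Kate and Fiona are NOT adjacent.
Total - adjacent = 5! - (5-1)!×2 = 120 - 48 = 72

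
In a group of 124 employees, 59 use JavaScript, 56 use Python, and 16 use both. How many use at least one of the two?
|A∪B| = |A| + |B| - |A∩B| = 59 + 56 - 16 = 99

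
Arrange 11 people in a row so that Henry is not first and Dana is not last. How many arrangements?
By inclusion-exclusion: 11! - 2×(11-1)! + (11-2)! = 39916800 - 7257600 + 362880 = 33022080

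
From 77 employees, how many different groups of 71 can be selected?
C(77,71) = 77!/(71!×6!) = 237093780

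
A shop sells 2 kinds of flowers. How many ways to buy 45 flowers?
C(45+2-1, 2-1) = C(46, 1) = 46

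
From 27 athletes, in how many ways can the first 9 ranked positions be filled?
P(27,9) = 27!/(27-9)! = 1700755056000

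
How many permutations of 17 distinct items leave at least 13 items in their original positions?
Exactly j fixed points: C(17,j)·!(17-j); sum over j ≥ 13 (derangement numbers via !m = (m-1)·(!(m-1) + !(m-2)): !0..!4 = 1, 0, 1, 2, 9). Σ_{j=13}^{17} C(17,j)·!(17-j) = C(17,13)·!4 + C(17,14)·!3 + C(17,15)·!2 + C(17,16)·!1 + C(17,17)·!0 = 2380·9 + 680·2 + 136·1 + 17·0 + 1·1 = 22917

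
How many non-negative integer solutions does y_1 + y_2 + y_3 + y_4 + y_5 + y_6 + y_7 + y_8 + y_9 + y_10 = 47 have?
C(47+10-1, 10-1) = C(56, 9) = 7575968400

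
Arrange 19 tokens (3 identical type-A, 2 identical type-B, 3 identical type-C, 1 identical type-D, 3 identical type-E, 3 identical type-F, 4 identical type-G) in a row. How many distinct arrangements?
19! / (3! × 2! × 3! × 1! × 3! × 3! × 4!) = 1955457504000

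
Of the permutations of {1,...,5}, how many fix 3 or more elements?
Exactly j fixed points: C(5,j)·!(5-j); sum over j ≥ 3 (derangement numbers via !m = (m-1)·(!(m-1) + !(m-2)): !0..!2 = 1, 0, 1). Σ_{j=3}^{5} C(5,j)·!(5-j) = C(5,3)·!2 + C(5,4)·!1 + C(5,5)·!0 = 10·1 + 5·0 + 1·1 = 11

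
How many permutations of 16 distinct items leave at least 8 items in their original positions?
Exactly j fixed points: C(16,j)·!(16-j); sum over j ≥ 8 (derangement numbers via !m = (m-1)·(!(m-1) + !(m-2)): !0..!8 = 1, 0, 1, 2, 9, 44, 265, 1854, 14833). Σ_{j=8}^{16} C(16,j)·!(16-j) = C(16,8)·!8 + C(16,9)·!7 + C(16,10)·!6 + C(16,11)·!5 + C(16,12)·!4 + C(16,13)·!3 + C(16,14)·!2 + C(16,15)·!1 + C(16,16)·!0 = 12870·14833 + 11440·1854 + 8008·265 + 4368·44 + 1820·9 + 560·2 + 120·1 + 16·0 + 1·1 = 214442403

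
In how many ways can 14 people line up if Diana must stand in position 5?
Fix one position: (14-1)! = 6227020800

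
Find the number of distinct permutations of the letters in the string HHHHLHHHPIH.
11! / (1! × 1! × 1! × 8!) = 990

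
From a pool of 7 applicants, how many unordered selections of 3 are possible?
C(7,3) = 7!/(3!×4!) = 35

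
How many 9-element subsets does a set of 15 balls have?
C(15,9) = 15!/(9!×6!) = 5005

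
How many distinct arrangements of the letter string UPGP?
4! / (1! × 1! × 2!) = 12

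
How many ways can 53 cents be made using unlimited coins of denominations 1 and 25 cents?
Coefficient of x^53 in 1/(1-x^1) · 1/(1-x^25). Use j coins of 25 for j = 0..⌊53/25⌋ = 2, the rest in 1s: 2 + 1 = 3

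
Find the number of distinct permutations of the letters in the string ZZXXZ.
5! / (3! × 2!) = 10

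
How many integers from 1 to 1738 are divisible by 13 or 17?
⌊1738/13⌋ + ⌊1738/17⌋ - ⌊1738/221⌋ = 133 + 102 - 7 = 228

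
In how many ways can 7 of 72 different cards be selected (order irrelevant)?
C(72,7) = 72!/(7!×65!) = 1473109704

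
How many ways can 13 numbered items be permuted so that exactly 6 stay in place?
Choose the 6 fixed points C(13,6) = 1716, derange the rest: !7 = Σ_{j=0}^{7} (-1)^j·7!/j! = 5040 - 5040 + 2520 - 840 + 210 - 42 + 7 - 1 = 1854. Product = 1716 × 1854 = 3181464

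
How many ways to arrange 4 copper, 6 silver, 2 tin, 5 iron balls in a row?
17! / (4! × 6! × 2! × 5!) = 85765680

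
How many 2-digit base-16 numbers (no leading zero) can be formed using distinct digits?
First digit: 15 choices (nonzero). Then descending: 15 × 15 = 225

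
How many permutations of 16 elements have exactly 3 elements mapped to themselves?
Choose the 3 fixed points C(16,3) = 560, derange the rest: !13 = Σ_{j=0}^{13} (-1)^j·13!/j! = 6227020800 - 6227020800 + 3113510400 - 1037836800 + 259459200 - 51891840 + 8648640 - 1235520 + 154440 - 17160 + 1716 - 156 + 13 - 1 = 2290792932. Product = 560 × 2290792932 = 1282844041920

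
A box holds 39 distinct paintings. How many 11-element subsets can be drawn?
C(39,11) = 39!/(11!×28!) = 1676056044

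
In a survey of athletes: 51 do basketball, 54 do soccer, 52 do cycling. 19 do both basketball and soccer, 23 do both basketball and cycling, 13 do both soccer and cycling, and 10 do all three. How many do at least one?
|A∪B∪C| = 51+54+52-19-23-13+10 = 112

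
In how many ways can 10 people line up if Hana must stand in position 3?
Fix one position: (10-1)! = 362880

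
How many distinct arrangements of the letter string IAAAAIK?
7! / (1! × 2! × 4!) = 105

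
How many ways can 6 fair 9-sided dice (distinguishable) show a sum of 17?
Coefficient of x^17 in (x + x² + ... + x^9)^6. By inclusion-exclusion on dice exceeding 9: Σ_j (-1)^j C(6,j)·C(17-1-9j, 5) = C(6,0)·C(16,5) - C(6,1)·C(7,5) = 1·4368 - 6·21 = 4242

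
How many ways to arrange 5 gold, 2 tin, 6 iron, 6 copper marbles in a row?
19! / (5! × 2! × 6! × 6!) = 977728752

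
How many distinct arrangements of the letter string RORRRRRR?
8! / (1! × 7!) = 8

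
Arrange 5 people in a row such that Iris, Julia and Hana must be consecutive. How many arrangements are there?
Treat the 3 as one block: (5-3+1)! × 3! = 6 × 6 = 36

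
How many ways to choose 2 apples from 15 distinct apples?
C(15,2) = 15!/(2!×13!) = 105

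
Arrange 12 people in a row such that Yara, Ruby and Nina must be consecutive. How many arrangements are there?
Treat the 3 as one block: (12-3+1)! × 3! = 3628800 × 6 = 21772800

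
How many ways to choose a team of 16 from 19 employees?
C(19,16) = 19!/(16!×3!) = 969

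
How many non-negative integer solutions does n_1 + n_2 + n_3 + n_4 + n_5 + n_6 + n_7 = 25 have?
C(25+7-1, 7-1) = C(31, 6) = 736281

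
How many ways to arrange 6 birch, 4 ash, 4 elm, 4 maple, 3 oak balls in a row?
21! / (6! × 4! × 4! × 4! × 3!) = 855512658000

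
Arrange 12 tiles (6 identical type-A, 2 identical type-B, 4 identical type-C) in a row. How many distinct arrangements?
12! / (6! × 2! × 4!) = 13860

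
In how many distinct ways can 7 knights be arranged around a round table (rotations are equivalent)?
Circular: fix one position, arrange the rest. (7-1)! = 720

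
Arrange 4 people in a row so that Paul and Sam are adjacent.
Treat as block: (4-1)! × 2! = 6 × 2 = 12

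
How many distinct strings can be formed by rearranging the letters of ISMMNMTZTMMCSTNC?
16! / (3! × 2! × 2! × 5! × 1! × 1! × 2!) = 3632428800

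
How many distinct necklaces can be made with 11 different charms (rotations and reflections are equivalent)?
(11-1)!/2 = 3628800/2 = 1814400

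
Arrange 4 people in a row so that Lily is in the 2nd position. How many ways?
Fix one position: (4-1)! = 6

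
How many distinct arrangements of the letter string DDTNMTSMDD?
10! / (1! × 2! × 4! × 1! × 2!) = 37800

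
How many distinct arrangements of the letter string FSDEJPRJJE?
10! / (2! × 3! × 1! × 1! × 1! × 1! × 1!) = 302400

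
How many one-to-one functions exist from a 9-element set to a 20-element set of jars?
P(20,9) = 20!/(20-9)! = 60949324800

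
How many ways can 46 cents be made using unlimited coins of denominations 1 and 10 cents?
Coefficient of x^46 in 1/(1-x^1) · 1/(1-x^10). Use j coins of 10 for j = 0..⌊46/10⌋ = 4, the rest in 1s: 4 + 1 = 5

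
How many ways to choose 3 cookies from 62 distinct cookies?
C(62,3) = 62!/(3!×59!) = 37820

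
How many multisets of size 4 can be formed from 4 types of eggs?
C(4+4-1, 4-1) = C(7, 3) = 35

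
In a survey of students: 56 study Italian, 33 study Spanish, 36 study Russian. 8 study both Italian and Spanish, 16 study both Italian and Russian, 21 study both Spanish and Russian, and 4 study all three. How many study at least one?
|A∪B∪C| = 56+33+36-8-16-21+4 = 84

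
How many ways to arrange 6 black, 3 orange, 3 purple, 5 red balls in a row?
17! / (6! × 3! × 3! × 5!) = 114354240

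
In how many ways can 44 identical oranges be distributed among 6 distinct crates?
C(44+6-1, 6-1) = C(49, 5) = 1906884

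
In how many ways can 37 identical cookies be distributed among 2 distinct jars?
C(37+2-1, 2-1) = C(38, 1) = 38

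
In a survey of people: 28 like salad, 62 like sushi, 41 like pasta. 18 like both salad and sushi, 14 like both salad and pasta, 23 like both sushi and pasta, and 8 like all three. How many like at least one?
|A∪B∪C| = 28+62+41-18-14-23+8 = 84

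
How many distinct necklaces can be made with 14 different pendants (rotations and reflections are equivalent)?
(14-1)!/2 = 6227020800/2 = 3113510400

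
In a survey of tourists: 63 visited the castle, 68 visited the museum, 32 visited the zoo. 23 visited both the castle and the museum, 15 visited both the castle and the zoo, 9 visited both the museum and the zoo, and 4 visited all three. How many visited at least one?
|A∪B∪C| = 63+68+32-23-15-9+4 = 120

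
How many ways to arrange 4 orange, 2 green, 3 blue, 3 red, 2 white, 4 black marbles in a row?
18! / (4! × 2! × 3! × 3! × 2! × 4!) = 77189112000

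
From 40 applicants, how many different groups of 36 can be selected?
C(40,36) = 40!/(36!×4!) = 91390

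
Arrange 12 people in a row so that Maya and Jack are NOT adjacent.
Total - adjacent = 12! - (12-1)!×2 = 479001600 - 79833600 = 399168000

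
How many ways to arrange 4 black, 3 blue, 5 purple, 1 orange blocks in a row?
13! / (4! × 3! × 5! × 1!) = 360360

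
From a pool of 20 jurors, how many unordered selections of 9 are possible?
C(20,9) = 20!/(9!×11!) = 167960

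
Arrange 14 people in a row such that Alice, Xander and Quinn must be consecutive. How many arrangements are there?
Treat the 3 as one block: (14-3+1)! × 3! = 479001600 × 6 = 2874009600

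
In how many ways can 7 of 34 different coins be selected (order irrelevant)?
C(34,7) = 34!/(7!×27!) = 5379616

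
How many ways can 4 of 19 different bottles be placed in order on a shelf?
P(19,4) = 19!/(19-4)! = 93024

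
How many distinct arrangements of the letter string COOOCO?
6! / (2! × 4!) = 15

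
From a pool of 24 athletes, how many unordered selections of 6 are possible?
C(24,6) = 24!/(6!×18!) = 134596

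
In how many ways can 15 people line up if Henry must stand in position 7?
Fix one position: (15-1)! = 87178291200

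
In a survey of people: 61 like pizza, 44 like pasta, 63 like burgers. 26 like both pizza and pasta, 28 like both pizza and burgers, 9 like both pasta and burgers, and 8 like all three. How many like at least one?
|A∪B∪C| = 61+44+63-26-28-9+8 = 113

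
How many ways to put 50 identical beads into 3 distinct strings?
C(50+3-1, 3-1) = C(52, 2) = 1326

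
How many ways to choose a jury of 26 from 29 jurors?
C(29,26) = 29!/(26!×3!) = 3654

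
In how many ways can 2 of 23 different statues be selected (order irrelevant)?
C(23,2) = 23!/(2!×21!) = 253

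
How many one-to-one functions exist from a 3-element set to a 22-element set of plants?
P(22,3) = 22!/(22-3)! = 9240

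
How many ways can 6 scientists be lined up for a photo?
6! = 720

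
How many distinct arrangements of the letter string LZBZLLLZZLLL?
12! / (1! × 4! × 7!) = 3960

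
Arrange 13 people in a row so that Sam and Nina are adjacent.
Treat as block: (13-1)! × 2! = 479001600 × 2 = 958003200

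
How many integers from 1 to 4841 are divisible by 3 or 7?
⌊4841/3⌋ + ⌊4841/7⌋ - ⌊4841/21⌋ = 1613 + 691 - 230 = 2074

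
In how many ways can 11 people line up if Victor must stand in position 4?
Fix one position: (11-1)! = 3628800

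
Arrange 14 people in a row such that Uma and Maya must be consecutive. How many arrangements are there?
Treat the 2 as one block: (14-2+1)! × 2! = 6227020800 × 2 = 12454041600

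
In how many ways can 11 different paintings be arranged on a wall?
11! = 39916800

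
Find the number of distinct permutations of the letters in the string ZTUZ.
4! / (1! × 2! × 1!) = 12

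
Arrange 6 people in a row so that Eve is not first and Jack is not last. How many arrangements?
By inclusion-exclusion: 6! - 2×(6-1)! + (6-2)! = 720 - 240 + 24 = 504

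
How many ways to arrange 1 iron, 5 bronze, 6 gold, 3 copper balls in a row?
15! / (1! × 5! × 6! × 3!) = 2522520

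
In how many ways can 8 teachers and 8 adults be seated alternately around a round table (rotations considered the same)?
Fix one of the teachers: (8-1)! ways for the remaining teachers, × 8! ways for the adults = 5040 × 40320 = 203212800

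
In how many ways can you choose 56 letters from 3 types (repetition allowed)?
C(56+3-1, 3-1) = C(58, 2) = 1653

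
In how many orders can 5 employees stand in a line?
5! = 120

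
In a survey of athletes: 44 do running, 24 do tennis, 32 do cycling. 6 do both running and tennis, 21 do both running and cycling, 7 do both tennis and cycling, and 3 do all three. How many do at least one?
|A∪B∪C| = 44+24+32-6-21-7+3 = 69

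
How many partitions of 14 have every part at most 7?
Let r_j(i) = number of partitions of i into parts ≤ j, for i = 0..14. r_1(i) = 1 for all i; r_j(i) = r_{j-1}(i) + r_j(i-j). Rows j = 2..7: ≤2: 1 1 2 2 3 3 4 4 5 5 6 6 7 7 8; ≤3: 1 1 2 3 4 5 7 8 10 12 14 16 19 21 24; ≤4: 1 1 2 3 5 6 9 11 15 18 23 27 34 39 47; ≤5: 1 1 2 3 5 7 10 13 18 23 30 37 47 57 70; ≤6: 1 1 2 3 5 7 11 14 20 26 35 44 58 71 90; ≤7: 1 1 2 3 5 7 11 15 21 28 38 49 65 82 105. r_7(14) = 105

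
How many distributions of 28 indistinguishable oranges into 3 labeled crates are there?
C(28+3-1, 3-1) = C(30, 2) = 435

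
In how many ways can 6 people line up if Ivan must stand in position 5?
Fix one position: (6-1)! = 120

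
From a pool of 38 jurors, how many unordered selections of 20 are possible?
C(38,20) = 38!/(20!×18!) = 33578000610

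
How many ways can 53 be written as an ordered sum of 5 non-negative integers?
C(53+5-1, 5-1) = C(57, 4) = 395010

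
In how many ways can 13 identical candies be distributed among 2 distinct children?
C(13+2-1, 2-1) = C(14, 1) = 14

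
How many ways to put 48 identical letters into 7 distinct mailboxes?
C(48+7-1, 7-1) = C(54, 6) = 25827165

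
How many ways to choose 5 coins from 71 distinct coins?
C(71,5) = 71!/(5!×66!) = 13019909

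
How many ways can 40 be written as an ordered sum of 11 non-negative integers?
C(40+11-1, 11-1) = C(50, 10) = 10272278170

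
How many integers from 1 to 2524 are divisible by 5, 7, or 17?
⌊2524/5⌋+⌊2524/7⌋+⌊2524/17⌋ - ⌊2524/35⌋-⌊2524/85⌋-⌊2524/119⌋ + ⌊2524/595⌋ = 504+360+148 - 72-29-21 + 4 = 894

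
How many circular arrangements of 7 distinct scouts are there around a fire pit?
Circular: fix one position, arrange the rest. (7-1)! = 720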